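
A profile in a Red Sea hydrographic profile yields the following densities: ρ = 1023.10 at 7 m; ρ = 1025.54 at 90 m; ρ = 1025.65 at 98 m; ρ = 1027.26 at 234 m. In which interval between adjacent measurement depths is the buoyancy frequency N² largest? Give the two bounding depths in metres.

7–90 m

Compute the density gradient over each adjacent pair:
  7–90 m: Δρ/Δz = 2.44/83 = 0.029 kg m⁻⁴
  90–98 m: Δρ/Δz = 0.11/8 = 0.014 kg m⁻⁴
  98–234 m: Δρ/Δz = 1.61/136 = 0.012 kg m⁻⁴
The largest gradient is in the 7–90 m interval — the pycnocline.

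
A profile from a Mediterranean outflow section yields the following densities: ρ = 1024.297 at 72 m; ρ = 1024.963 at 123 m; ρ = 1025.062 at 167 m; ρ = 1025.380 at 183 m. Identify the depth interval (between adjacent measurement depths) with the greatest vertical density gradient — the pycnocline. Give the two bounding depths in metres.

Compute the density gradient over each adjacent pair:
  72–123 m: Δρ/Δz = 0.666/51 = 0.013 kg m⁻⁴
  123–167 m: Δρ/Δz = 0.099/44 = 2.3 × 10⁻³ kg m⁻⁴
  167–183 m: Δρ/Δz = 0.318/16 = 0.020 kg m⁻⁴
The largest gradient is in the 167–183 m interval — the pycnocline.

167–183 m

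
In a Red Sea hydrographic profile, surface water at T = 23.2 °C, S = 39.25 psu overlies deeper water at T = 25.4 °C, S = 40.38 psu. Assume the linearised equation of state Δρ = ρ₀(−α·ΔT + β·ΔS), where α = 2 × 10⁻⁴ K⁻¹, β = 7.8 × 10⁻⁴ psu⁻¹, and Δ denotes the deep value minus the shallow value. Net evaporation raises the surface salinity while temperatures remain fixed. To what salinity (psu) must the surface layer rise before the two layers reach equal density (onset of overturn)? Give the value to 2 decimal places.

39.82 psu

Neutral buoyancy requires −α(T_deep − T_surf) + β(S_deep − S_surf′) = 0.
S_surf′ = S_deep − (α/β)·ΔT = 40.38 − (2 × 10⁻⁴/7.8 × 10⁻⁴)·(+2.2) = 39.8159 psu.
Increase required: 39.8159 − 39.25 = 0.5659 psu.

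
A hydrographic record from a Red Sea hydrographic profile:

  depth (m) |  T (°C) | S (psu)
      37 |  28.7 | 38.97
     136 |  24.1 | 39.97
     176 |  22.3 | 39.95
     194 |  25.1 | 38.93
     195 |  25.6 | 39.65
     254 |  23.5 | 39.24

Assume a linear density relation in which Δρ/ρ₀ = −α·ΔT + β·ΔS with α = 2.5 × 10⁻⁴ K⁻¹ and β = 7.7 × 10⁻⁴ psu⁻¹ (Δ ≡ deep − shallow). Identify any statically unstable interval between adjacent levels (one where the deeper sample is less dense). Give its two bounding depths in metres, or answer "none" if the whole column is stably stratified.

Evaluate Δρ/ρ₀ = −αΔT + βΔS across each adjacent pair:
  37–136 m: −αΔT+βΔS = −(2.5 × 10⁻⁴)(-4.6)+(7.7 × 10⁻⁴)(+1.00) = 1.9 × 10⁻³ → stable
  136–176 m: −αΔT+βΔS = −(2.5 × 10⁻⁴)(-1.8)+(7.7 × 10⁻⁴)(-0.02) = 4.3 × 10⁻⁴ → stable
  176–194 m: −αΔT+βΔS = −(2.5 × 10⁻⁴)(+2.8)+(7.7 × 10⁻⁴)(-1.02) = -1.5 × 10⁻³ → UNSTABLE
  194–195 m: −αΔT+βΔS = −(2.5 × 10⁻⁴)(+0.5)+(7.7 × 10⁻⁴)(+0.72) = 4.3 × 10⁻⁴ → stable
  195–254 m: −αΔT+βΔS = −(2.5 × 10⁻⁴)(-2.1)+(7.7 × 10⁻⁴)(-0.41) = 2.1 × 10⁻⁴ → stable
The 176–194 m interval has Δρ < 0: lighter water underlies denser water.

176–194 m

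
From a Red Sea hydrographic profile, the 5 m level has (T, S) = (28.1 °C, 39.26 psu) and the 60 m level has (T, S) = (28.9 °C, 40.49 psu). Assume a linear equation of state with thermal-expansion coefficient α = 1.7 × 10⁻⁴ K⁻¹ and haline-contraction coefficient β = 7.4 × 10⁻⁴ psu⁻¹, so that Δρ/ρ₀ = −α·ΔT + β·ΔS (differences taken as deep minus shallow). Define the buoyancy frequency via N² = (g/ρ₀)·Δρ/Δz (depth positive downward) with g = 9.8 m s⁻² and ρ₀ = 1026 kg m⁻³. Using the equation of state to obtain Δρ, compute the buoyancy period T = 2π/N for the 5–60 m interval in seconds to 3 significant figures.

ΔT = +0.8 K, ΔS = +1.23 psu (deep − shallow).
Δρ/ρ₀ = −αΔT + βΔS = -1.36 × 10⁻⁴ + 9.102 × 10⁻⁴ = 7.742 × 10⁻⁴, so Δρ ≈ 0.7943 kg m⁻³.
N² = (g/ρ₀)·Δρ/Δz = g·(Δρ/ρ₀)/Δz = 9.8 × 7.742 × 10⁻⁴ / 55 = 1.3795 × 10⁻⁴ s⁻².
N = √(1.3795 × 10⁻⁴) = 0.011745 rad s⁻¹ → T = 2π/N = 534.97 s ≈ 535 s.

535 s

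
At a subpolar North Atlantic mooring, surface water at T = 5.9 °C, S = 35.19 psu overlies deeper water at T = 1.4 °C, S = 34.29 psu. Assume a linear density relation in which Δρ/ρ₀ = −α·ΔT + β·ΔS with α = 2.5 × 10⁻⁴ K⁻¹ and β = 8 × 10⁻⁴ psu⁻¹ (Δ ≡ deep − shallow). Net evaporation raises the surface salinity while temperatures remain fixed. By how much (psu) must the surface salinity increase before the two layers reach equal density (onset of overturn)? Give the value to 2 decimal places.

0.51 psu

Neutral buoyancy requires −α(T_deep − T_surf) + β(S_deep − S_surf′) = 0.
S_surf′ = S_deep − (α/β)·ΔT = 34.29 − (2.5 × 10⁻⁴/8 × 10⁻⁴)·(-4.5) = 35.6962 psu.
Increase required: 35.6962 − 35.19 = 0.5062 psu.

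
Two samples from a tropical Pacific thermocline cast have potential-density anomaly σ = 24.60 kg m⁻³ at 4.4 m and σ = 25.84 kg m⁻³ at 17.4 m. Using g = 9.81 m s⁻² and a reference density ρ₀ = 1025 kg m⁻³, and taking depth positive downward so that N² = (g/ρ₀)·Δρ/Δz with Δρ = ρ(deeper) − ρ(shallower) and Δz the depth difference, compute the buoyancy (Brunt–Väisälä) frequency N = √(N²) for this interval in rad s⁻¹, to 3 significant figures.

0.0302 rad s⁻¹

Δρ = 1025.84 − 1024.60 = 1.24 kg m⁻³ over Δz = 17.4 − 4.4 = 13 m.
N² = (9.81/1025) × (1.24/13) = 9.1290 × 10⁻⁴ s⁻².
N = √(9.1290 × 10⁻⁴) = 0.030214 rad s⁻¹ ≈ 0.0302 rad s⁻¹.
Since Δρ > 0 the layer is stably stratified.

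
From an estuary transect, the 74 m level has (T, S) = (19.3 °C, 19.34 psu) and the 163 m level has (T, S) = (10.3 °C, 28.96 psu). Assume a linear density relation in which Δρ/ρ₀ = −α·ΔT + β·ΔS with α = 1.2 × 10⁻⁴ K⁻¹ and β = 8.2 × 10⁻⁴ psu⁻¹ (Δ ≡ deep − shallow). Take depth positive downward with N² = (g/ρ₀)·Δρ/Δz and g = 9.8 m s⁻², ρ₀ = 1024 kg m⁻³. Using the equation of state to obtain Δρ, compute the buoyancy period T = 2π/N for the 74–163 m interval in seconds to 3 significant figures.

ΔT = -9.0 K, ΔS = +9.62 psu (deep − shallow).
Δρ/ρ₀ = −αΔT + βΔS = 1.08 × 10⁻³ + 7.8884 × 10⁻³ = 8.9684 × 10⁻³, so Δρ ≈ 9.184 kg m⁻³.
N² = (g/ρ₀)·Δρ/Δz = g·(Δρ/ρ₀)/Δz = 9.8 × 8.9684 × 10⁻³ / 89 = 9.8753 × 10⁻⁴ s⁻².
N = √(9.8753 × 10⁻⁴) = 0.031425 rad s⁻¹ → T = 2π/N = 199.94 s ≈ 200 s.

200 s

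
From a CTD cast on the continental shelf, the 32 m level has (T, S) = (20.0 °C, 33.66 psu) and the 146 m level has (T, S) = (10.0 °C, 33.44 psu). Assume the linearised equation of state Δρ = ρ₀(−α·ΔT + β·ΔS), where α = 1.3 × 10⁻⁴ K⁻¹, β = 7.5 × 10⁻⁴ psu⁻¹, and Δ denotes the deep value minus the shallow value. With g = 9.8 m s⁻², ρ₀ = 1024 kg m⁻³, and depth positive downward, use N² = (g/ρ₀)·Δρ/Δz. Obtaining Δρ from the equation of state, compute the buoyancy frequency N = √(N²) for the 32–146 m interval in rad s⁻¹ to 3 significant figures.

ΔT = -10.0 K, ΔS = -0.22 psu (deep − shallow).
Δρ/ρ₀ = −αΔT + βΔS = 1.30 × 10⁻³ − 1.65 × 10⁻⁴ = 1.135 × 10⁻³, so Δρ ≈ 1.162 kg m⁻³.
N² = (g/ρ₀)·Δρ/Δz = g·(Δρ/ρ₀)/Δz = 9.8 × 1.135 × 10⁻³ / 114 = 9.7570 × 10⁻⁵ s⁻².
N = √(9.7570 × 10⁻⁵) = 9.8778 × 10⁻³ rad s⁻¹ ≈ 9.88 × 10⁻³ rad s⁻¹.

9.88 × 10⁻³ rad s⁻¹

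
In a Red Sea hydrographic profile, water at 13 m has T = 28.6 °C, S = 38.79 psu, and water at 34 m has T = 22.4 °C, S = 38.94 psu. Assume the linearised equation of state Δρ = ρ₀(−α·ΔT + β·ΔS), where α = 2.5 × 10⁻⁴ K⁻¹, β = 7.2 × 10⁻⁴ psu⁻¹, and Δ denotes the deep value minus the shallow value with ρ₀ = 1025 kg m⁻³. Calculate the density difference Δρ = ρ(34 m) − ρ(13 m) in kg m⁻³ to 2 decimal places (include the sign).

+1.70 kg m⁻³

ΔT = -6.2 K, ΔS = +0.15 psu (deep − shallow).
Δρ/ρ₀ = −(2.5 × 10⁻⁴)(-6.2) + (7.2 × 10⁻⁴)(+0.15) = 1.658 × 10⁻³.
Δρ = 1025 × (1.658 × 10⁻³) = +1.70 kg m⁻³.
Positive Δρ: denser below, stable.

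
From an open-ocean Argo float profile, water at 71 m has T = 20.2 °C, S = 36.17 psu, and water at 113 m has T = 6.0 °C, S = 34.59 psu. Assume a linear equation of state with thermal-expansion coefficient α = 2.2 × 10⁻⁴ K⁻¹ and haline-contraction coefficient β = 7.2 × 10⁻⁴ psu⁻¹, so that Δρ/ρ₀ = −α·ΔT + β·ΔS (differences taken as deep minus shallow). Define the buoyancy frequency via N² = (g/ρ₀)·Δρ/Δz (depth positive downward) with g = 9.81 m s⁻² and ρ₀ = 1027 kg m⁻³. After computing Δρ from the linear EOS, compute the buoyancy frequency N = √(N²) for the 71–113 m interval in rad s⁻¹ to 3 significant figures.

ΔT = -14.2 K, ΔS = -1.58 psu (deep − shallow).
Δρ/ρ₀ = −αΔT + βΔS = 3.124 × 10⁻³ − 1.1376 × 10⁻³ = 1.9864 × 10⁻³, so Δρ ≈ 2.040 kg m⁻³.
N² = (g/ρ₀)·Δρ/Δz = g·(Δρ/ρ₀)/Δz = 9.81 × 1.9864 × 10⁻³ / 42 = 4.6397 × 10⁻⁴ s⁻².
N = √(4.6397 × 10⁻⁴) = 0.021540 rad s⁻¹ ≈ 0.0215 rad s⁻¹.

0.0215 rad s⁻¹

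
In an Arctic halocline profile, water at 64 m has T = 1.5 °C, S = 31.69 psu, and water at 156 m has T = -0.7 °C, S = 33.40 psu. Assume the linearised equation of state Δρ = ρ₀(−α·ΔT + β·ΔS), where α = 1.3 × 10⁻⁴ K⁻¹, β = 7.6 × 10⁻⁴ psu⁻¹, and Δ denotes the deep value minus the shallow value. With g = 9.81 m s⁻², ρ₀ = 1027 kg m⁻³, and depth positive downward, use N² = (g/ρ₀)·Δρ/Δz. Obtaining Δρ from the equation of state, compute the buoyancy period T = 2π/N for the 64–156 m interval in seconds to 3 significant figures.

ΔT = -2.2 K, ΔS = +1.71 psu (deep − shallow).
Δρ/ρ₀ = −αΔT + βΔS = 2.86 × 10⁻⁴ + 1.2996 × 10⁻³ = 1.5856 × 10⁻³, so Δρ ≈ 1.628 kg m⁻³.
N² = (g/ρ₀)·Δρ/Δz = g·(Δρ/ρ₀)/Δz = 9.81 × 1.5856 × 10⁻³ / 92 = 1.6907 × 10⁻⁴ s⁻².
N = √(1.6907 × 10⁻⁴) = 0.013003 rad s⁻¹ → T = 2π/N = 483.21 s ≈ 483 s.

483 s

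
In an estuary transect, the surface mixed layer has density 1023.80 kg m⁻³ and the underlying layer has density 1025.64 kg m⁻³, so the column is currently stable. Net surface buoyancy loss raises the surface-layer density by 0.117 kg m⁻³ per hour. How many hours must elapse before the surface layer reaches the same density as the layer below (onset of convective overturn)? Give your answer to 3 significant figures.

Density deficit of the surface layer: 1025.64 − 1023.80 = 1.84 kg m⁻³.
Required change = 1.84 / 0.117 = 15.7 hours.

15.7 hours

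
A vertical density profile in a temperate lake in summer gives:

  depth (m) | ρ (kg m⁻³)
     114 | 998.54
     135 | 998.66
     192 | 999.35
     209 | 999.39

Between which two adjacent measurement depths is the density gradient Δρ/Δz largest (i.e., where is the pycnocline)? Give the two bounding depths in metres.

135–192 m

Compute the density gradient over each adjacent pair:
  114–135 m: Δρ/Δz = 0.12/21 = 5.7 × 10⁻³ kg m⁻⁴
  135–192 m: Δρ/Δz = 0.69/57 = 0.012 kg m⁻⁴
  192–209 m: Δρ/Δz = 0.04/17 = 2.4 × 10⁻³ kg m⁻⁴
The largest gradient is in the 135–192 m interval — the pycnocline.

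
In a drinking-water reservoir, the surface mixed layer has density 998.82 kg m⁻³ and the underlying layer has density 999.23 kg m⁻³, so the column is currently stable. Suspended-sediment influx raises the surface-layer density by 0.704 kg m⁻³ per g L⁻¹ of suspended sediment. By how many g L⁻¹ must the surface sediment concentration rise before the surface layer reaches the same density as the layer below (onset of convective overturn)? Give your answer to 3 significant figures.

Density deficit of the surface layer: 999.23 − 998.82 = 0.41 kg m⁻³.
Required change = 0.41 / 0.704 = 0.582 g L⁻¹.

0.582 g L⁻¹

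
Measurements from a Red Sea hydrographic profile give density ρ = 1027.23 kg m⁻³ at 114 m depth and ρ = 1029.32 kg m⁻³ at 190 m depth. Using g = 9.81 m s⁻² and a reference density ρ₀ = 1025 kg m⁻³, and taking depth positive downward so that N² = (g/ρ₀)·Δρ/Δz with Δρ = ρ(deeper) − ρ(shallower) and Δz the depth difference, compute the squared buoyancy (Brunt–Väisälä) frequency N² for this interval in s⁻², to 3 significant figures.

Δρ = 1029.32 − 1027.23 = 2.09 kg m⁻³ over Δz = 190 − 114 = 76 m.
N² = (9.81/1025) × (2.09/76) = 2.6320 × 10⁻⁴ s⁻² ≈ 2.63 × 10⁻⁴ s⁻².

2.63 × 10⁻⁴ s⁻²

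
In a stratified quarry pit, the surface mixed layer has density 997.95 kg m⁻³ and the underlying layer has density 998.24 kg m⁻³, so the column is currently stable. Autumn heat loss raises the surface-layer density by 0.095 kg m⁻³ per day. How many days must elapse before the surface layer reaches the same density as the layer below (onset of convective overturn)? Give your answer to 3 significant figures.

Density deficit of the surface layer: 998.24 − 997.95 = 0.29 kg m⁻³.
Required change = 0.29 / 0.095 = 3.05 days.

3.05 days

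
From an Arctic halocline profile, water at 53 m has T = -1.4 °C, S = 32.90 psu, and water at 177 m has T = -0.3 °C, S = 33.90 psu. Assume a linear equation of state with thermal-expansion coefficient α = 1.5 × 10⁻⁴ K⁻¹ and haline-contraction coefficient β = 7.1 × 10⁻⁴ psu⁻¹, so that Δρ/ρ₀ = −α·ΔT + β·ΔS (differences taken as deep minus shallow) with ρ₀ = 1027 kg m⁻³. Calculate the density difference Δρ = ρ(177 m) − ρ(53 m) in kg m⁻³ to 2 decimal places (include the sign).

+0.56 kg m⁻³

ΔT = +1.1 K, ΔS = +1.00 psu (deep − shallow).
Δρ/ρ₀ = −(1.5 × 10⁻⁴)(+1.1) + (7.1 × 10⁻⁴)(+1.00) = 5.45 × 10⁻⁴.
Δρ = 1027 × (5.45 × 10⁻⁴) = +0.56 kg m⁻³.
Positive Δρ: denser below, stable.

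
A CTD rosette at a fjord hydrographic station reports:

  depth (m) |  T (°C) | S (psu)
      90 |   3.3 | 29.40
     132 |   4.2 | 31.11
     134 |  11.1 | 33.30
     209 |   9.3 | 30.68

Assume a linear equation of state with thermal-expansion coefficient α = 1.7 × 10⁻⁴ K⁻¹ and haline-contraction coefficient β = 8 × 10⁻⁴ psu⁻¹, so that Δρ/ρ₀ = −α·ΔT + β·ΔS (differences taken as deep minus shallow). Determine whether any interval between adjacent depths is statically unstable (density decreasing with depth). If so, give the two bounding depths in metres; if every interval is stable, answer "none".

Evaluate Δρ/ρ₀ = −αΔT + βΔS across each adjacent pair:
  90–132 m: −αΔT+βΔS = −(1.7 × 10⁻⁴)(+0.9)+(8 × 10⁻⁴)(+1.71) = 1.2 × 10⁻³ → stable
  132–134 m: −αΔT+βΔS = −(1.7 × 10⁻⁴)(+6.9)+(8 × 10⁻⁴)(+2.19) = 5.8 × 10⁻⁴ → stable
  134–209 m: −αΔT+βΔS = −(1.7 × 10⁻⁴)(-1.8)+(8 × 10⁻⁴)(-2.62) = -1.8 × 10⁻³ → UNSTABLE
The 134–209 m interval has Δρ < 0: lighter water underlies denser water.

134–209 m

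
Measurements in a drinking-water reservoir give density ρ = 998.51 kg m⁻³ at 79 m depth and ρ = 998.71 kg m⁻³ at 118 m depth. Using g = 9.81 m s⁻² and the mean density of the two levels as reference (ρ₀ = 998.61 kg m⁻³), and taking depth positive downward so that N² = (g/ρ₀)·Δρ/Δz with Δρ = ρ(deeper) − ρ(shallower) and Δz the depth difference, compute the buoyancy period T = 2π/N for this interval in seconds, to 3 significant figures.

885 s

Δρ = 998.71 − 998.51 = 0.20 kg m⁻³ over Δz = 118 − 79 = 39 m.
N² = (9.81/998.61) × (0.20/39) = 5.0378 × 10⁻⁵ s⁻².
N = √(5.0378 × 10⁻⁵) = 7.0977 × 10⁻³ rad s⁻¹, so T = 2π/N = 885.24 s ≈ 885 s.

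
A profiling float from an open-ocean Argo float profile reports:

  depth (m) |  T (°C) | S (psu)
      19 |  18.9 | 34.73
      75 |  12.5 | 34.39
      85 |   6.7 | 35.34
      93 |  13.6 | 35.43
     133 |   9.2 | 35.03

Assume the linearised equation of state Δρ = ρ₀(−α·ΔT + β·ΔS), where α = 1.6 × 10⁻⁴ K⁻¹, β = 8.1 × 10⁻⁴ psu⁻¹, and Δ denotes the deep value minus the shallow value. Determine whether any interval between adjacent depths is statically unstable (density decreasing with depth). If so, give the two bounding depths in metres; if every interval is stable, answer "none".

Evaluate Δρ/ρ₀ = −αΔT + βΔS across each adjacent pair:
  19–75 m: −αΔT+βΔS = −(1.6 × 10⁻⁴)(-6.4)+(8.1 × 10⁻⁴)(-0.34) = 7.5 × 10⁻⁴ → stable
  75–85 m: −αΔT+βΔS = −(1.6 × 10⁻⁴)(-5.8)+(8.1 × 10⁻⁴)(+0.95) = 1.7 × 10⁻³ → stable
  85–93 m: −αΔT+βΔS = −(1.6 × 10⁻⁴)(+6.9)+(8.1 × 10⁻⁴)(+0.09) = -1.0 × 10⁻³ → UNSTABLE
  93–133 m: −αΔT+βΔS = −(1.6 × 10⁻⁴)(-4.4)+(8.1 × 10⁻⁴)(-0.40) = 3.8 × 10⁻⁴ → stable
The 85–93 m interval has Δρ < 0: lighter water underlies denser water.

85–93 m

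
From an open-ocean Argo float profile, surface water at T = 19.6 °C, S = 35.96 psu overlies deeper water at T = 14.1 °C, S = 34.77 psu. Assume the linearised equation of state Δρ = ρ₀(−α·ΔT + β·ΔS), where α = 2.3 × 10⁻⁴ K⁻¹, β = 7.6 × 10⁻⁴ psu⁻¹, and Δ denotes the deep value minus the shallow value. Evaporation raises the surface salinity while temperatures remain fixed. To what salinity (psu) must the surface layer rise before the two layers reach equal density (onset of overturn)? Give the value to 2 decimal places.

36.43 psu

Neutral buoyancy requires −α(T_deep − T_surf) + β(S_deep − S_surf′) = 0.
S_surf′ = S_deep − (α/β)·ΔT = 34.77 − (2.3 × 10⁻⁴/7.6 × 10⁻⁴)·(-5.5) = 36.4345 psu.
Increase required: 36.4345 − 35.96 = 0.4745 psu.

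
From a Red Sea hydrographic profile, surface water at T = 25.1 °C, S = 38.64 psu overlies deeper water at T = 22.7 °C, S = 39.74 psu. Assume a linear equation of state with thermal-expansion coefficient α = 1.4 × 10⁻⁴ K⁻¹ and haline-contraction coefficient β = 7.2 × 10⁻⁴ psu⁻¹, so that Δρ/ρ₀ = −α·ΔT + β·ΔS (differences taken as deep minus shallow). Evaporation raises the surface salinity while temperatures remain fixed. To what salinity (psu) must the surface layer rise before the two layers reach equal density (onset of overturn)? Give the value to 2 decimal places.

Neutral buoyancy requires −α(T_deep − T_surf) + β(S_deep − S_surf′) = 0.
S_surf′ = S_deep − (α/β)·ΔT = 39.74 − (1.4 × 10⁻⁴/7.2 × 10⁻⁴)·(-2.4) = 40.2067 psu.
Increase required: 40.2067 − 38.64 = 1.5667 psu.

40.21 psu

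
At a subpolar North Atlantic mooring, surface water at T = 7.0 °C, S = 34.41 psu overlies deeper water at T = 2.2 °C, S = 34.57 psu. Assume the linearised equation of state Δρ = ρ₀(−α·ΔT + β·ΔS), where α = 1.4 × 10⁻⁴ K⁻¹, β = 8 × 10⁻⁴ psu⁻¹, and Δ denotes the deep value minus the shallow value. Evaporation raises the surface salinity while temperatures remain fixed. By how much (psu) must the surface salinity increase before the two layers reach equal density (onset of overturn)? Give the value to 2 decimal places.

1.00 psu

Neutral buoyancy requires −α(T_deep − T_surf) + β(S_deep − S_surf′) = 0.
S_surf′ = S_deep − (α/β)·ΔT = 34.57 − (1.4 × 10⁻⁴/8 × 10⁻⁴)·(-4.8) = 35.4100 psu.
Increase required: 35.4100 − 34.41 = 1.0000 psu.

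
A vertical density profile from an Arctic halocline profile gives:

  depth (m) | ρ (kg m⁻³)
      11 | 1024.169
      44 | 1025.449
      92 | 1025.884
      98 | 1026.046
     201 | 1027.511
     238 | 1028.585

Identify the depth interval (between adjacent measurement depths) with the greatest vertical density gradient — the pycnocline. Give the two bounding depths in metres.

Compute the density gradient over each adjacent pair:
  11–44 m: Δρ/Δz = 1.280/33 = 0.039 kg m⁻⁴
  44–92 m: Δρ/Δz = 0.435/48 = 9.1 × 10⁻³ kg m⁻⁴
  92–98 m: Δρ/Δz = 0.162/6 = 0.027 kg m⁻⁴
  98–201 m: Δρ/Δz = 1.465/103 = 0.014 kg m⁻⁴
  201–238 m: Δρ/Δz = 1.074/37 = 0.029 kg m⁻⁴
The largest gradient is in the 11–44 m interval — the pycnocline.

11–44 m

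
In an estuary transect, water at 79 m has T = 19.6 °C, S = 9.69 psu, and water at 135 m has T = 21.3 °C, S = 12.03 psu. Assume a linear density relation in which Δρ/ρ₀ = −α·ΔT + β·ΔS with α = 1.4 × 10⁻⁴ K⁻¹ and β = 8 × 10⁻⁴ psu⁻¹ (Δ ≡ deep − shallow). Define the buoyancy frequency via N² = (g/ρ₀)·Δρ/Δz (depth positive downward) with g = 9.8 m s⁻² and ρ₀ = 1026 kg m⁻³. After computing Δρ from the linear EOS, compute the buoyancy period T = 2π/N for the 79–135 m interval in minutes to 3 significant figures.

ΔT = +1.7 K, ΔS = +2.34 psu (deep − shallow).
Δρ/ρ₀ = −αΔT + βΔS = -2.38 × 10⁻⁴ + 1.872 × 10⁻³ = 1.634 × 10⁻³, so Δρ ≈ 1.676 kg m⁻³.
N² = (g/ρ₀)·Δρ/Δz = g·(Δρ/ρ₀)/Δz = 9.8 × 1.634 × 10⁻³ / 56 = 2.8595 × 10⁻⁴ s⁻².
N = √(2.8595 × 10⁻⁴) = 0.016910 rad s⁻¹ → T = 2π/N = 371.57 s = 6.1928 min ≈ 6.19 min.

6.19 min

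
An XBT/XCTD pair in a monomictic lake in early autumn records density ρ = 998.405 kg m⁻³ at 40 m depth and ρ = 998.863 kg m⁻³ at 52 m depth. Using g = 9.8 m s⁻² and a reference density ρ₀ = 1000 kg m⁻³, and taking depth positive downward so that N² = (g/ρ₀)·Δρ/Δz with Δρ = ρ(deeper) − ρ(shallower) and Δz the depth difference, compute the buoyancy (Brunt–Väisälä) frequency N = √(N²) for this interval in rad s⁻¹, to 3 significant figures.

Δρ = 998.863 − 998.405 = 0.458 kg m⁻³ over Δz = 52 − 40 = 12 m.
N² = (9.8/1000) × (0.458/12) = 3.7403 × 10⁻⁴ s⁻².
N = √(3.7403 × 10⁻⁴) = 0.019340 rad s⁻¹ ≈ 0.0193 rad s⁻¹.

0.0193 rad s⁻¹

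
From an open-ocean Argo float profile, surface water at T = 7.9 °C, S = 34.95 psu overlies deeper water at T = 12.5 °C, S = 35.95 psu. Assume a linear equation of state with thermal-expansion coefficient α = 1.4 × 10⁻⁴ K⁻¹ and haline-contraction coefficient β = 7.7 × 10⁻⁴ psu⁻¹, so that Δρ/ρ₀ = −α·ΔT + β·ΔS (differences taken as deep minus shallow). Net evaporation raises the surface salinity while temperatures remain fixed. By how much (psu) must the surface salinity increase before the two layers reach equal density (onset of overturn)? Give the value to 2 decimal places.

0.16 psu

Neutral buoyancy requires −α(T_deep − T_surf) + β(S_deep − S_surf′) = 0.
S_surf′ = S_deep − (α/β)·ΔT = 35.95 − (1.4 × 10⁻⁴/7.7 × 10⁻⁴)·(+4.6) = 35.1136 psu.
Increase required: 35.1136 − 34.95 = 0.1636 psu.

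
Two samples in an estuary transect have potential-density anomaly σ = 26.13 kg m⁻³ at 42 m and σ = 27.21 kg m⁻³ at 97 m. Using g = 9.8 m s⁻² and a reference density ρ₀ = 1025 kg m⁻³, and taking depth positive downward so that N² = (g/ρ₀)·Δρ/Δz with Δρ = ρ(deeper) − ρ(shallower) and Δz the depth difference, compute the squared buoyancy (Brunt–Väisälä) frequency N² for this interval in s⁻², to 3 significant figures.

1.88 × 10⁻⁴ s⁻²

Δρ = 1027.21 − 1026.13 = 1.08 kg m⁻³ over Δz = 97 − 42 = 55 m.
N² = (9.8/1025) × (1.08/55) = 1.8774 × 10⁻⁴ s⁻² ≈ 1.88 × 10⁻⁴ s⁻².
N² > 0, so the interval is statically stable.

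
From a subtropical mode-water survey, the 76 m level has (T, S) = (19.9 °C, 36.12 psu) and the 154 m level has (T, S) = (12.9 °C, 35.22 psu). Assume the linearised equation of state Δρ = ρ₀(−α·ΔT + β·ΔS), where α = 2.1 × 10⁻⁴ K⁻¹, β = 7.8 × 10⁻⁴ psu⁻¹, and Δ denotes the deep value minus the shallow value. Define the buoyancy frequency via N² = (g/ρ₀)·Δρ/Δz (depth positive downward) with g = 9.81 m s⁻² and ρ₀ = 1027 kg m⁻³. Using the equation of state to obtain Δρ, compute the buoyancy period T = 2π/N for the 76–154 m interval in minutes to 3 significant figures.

10.7 min

ΔT = -7.0 K, ΔS = -0.90 psu (deep − shallow).
Δρ/ρ₀ = −αΔT + βΔS = 1.47 × 10⁻³ − 7.02 × 10⁻⁴ = 7.68 × 10⁻⁴, so Δρ ≈ 0.7887 kg m⁻³.
N² = (g/ρ₀)·Δρ/Δz = g·(Δρ/ρ₀)/Δz = 9.81 × 7.68 × 10⁻⁴ / 78 = 9.6591 × 10⁻⁵ s⁻².
N = √(9.6591 × 10⁻⁵) = 9.8281 × 10⁻³ rad s⁻¹ → T = 2π/N = 639.31 s = 10.655 min ≈ 10.7 min.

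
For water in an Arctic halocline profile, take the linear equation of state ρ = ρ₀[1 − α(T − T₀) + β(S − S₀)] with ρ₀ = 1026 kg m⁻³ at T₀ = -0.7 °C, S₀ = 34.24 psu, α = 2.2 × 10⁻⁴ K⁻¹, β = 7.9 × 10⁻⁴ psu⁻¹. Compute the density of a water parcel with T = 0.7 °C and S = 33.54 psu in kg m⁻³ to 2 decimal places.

T − T₀ = +1.4 K, S − S₀ = -0.70 psu.
Bracket = 1 − α·(+1.4) + β·(-0.70) = 1 + (-8.61 × 10⁻⁴) = 0.9991390.
ρ = 1026 × 0.9991390 = 1025.12 kg m⁻³.

1025.12 kg m⁻³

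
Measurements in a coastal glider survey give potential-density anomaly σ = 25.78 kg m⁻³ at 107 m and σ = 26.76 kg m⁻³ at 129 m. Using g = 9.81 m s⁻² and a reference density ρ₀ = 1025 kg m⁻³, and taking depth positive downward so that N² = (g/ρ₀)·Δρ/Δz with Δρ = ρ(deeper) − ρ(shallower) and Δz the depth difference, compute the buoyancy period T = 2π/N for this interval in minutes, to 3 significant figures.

5.07 min

Δρ = 1026.76 − 1025.78 = 0.98 kg m⁻³ over Δz = 129 − 107 = 22 m.
N² = (9.81/1025) × (0.98/22) = 4.2633 × 10⁻⁴ s⁻².
N = √(4.2633 × 10⁻⁴) = 0.020648 rad s⁻¹, so T = 2π/N = 304.30 s = 5.0717 min ≈ 5.07 min.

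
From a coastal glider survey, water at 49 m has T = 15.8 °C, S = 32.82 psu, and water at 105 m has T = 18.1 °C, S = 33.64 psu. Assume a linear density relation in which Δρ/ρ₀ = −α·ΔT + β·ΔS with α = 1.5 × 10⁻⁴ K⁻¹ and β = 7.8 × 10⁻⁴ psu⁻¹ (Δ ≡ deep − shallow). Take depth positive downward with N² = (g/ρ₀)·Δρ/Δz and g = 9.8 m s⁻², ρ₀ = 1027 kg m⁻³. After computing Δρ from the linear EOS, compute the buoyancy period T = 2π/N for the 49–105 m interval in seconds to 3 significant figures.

875 s

ΔT = +2.3 K, ΔS = +0.82 psu (deep − shallow).
Δρ/ρ₀ = −αΔT + βΔS = -3.45 × 10⁻⁴ + 6.396 × 10⁻⁴ = 2.946 × 10⁻⁴, so Δρ ≈ 0.3026 kg m⁻³.
N² = (g/ρ₀)·Δρ/Δz = g·(Δρ/ρ₀)/Δz = 9.8 × 2.946 × 10⁻⁴ / 56 = 5.1555 × 10⁻⁵ s⁻².
N = √(5.1555 × 10⁻⁵) = 7.1802 × 10⁻³ rad s⁻¹ → T = 2π/N = 875.07 s ≈ 875 s.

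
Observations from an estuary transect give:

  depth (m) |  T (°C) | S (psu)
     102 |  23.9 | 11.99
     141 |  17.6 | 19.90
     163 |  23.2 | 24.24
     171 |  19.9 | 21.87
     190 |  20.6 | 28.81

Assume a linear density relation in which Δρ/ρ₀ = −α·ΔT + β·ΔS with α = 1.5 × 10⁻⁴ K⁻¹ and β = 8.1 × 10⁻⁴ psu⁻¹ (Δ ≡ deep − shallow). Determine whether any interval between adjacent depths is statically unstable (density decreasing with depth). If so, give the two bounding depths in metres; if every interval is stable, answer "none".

Evaluate Δρ/ρ₀ = −αΔT + βΔS across each adjacent pair:
  102–141 m: −αΔT+βΔS = −(1.5 × 10⁻⁴)(-6.3)+(8.1 × 10⁻⁴)(+7.91) = 7.4 × 10⁻³ → stable
  141–163 m: −αΔT+βΔS = −(1.5 × 10⁻⁴)(+5.6)+(8.1 × 10⁻⁴)(+4.34) = 2.7 × 10⁻³ → stable
  163–171 m: −αΔT+βΔS = −(1.5 × 10⁻⁴)(-3.3)+(8.1 × 10⁻⁴)(-2.37) = -1.4 × 10⁻³ → UNSTABLE
  171–190 m: −αΔT+βΔS = −(1.5 × 10⁻⁴)(+0.7)+(8.1 × 10⁻⁴)(+6.94) = 5.5 × 10⁻³ → stable
The 163–171 m interval has Δρ < 0: lighter water underlies denser water.

163–171 m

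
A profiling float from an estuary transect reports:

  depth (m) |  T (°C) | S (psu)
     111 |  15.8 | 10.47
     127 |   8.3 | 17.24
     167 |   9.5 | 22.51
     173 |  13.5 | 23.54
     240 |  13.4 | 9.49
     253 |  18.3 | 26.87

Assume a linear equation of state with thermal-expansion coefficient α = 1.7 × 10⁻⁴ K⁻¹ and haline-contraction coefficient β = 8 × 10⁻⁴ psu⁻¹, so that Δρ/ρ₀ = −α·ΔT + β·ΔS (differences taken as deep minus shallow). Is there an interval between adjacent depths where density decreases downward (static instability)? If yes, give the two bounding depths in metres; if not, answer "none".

173–240 m

Evaluate Δρ/ρ₀ = −αΔT + βΔS across each adjacent pair:
  111–127 m: −αΔT+βΔS = −(1.7 × 10⁻⁴)(-7.5)+(8 × 10⁻⁴)(+6.77) = 6.7 × 10⁻³ → stable
  127–167 m: −αΔT+βΔS = −(1.7 × 10⁻⁴)(+1.2)+(8 × 10⁻⁴)(+5.27) = 4.0 × 10⁻³ → stable
  167–173 m: −αΔT+βΔS = −(1.7 × 10⁻⁴)(+4.0)+(8 × 10⁻⁴)(+1.03) = 1.4 × 10⁻⁴ → stable
  173–240 m: −αΔT+βΔS = −(1.7 × 10⁻⁴)(-0.1)+(8 × 10⁻⁴)(-14.05) = -0.011 → UNSTABLE
  240–253 m: −αΔT+βΔS = −(1.7 × 10⁻⁴)(+4.9)+(8 × 10⁻⁴)(+17.38) = 0.013 → stable
The 173–240 m interval has Δρ < 0: lighter water underlies denser water.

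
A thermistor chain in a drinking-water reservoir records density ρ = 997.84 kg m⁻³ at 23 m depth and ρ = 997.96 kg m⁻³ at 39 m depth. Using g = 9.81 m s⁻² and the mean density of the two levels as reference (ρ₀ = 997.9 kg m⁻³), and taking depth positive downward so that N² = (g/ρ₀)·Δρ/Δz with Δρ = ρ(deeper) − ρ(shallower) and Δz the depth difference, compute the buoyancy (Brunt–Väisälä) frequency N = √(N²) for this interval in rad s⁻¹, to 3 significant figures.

Δρ = 997.96 − 997.84 = 0.12 kg m⁻³ over Δz = 39 − 23 = 16 m.
N² = (9.81/997.9) × (0.12/16) = 7.3730 × 10⁻⁵ s⁻².
N = √(7.3730 × 10⁻⁵) = 8.5866 × 10⁻³ rad s⁻¹ ≈ 8.59 × 10⁻³ rad s⁻¹.

8.59 × 10⁻³ rad s⁻¹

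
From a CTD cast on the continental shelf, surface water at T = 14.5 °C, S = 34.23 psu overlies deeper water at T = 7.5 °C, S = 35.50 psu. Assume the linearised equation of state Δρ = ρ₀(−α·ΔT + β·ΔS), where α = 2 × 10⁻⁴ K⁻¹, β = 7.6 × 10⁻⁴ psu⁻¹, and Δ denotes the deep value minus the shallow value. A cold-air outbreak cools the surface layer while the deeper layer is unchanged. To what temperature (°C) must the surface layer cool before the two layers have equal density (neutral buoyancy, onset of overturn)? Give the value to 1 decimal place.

Neutral buoyancy requires Δρ = 0, i.e. −α(T_deep − T_surf′) + β(S_deep − S_surf) = 0.
T_surf′ = T_deep − (β/α)·ΔS = 7.5 − (7.6 × 10⁻⁴/2 × 10⁻⁴)·(+1.27) = 2.674 °C.
Cooling required: 14.5 − (2.674) = 11.826 °C.

2.7 °C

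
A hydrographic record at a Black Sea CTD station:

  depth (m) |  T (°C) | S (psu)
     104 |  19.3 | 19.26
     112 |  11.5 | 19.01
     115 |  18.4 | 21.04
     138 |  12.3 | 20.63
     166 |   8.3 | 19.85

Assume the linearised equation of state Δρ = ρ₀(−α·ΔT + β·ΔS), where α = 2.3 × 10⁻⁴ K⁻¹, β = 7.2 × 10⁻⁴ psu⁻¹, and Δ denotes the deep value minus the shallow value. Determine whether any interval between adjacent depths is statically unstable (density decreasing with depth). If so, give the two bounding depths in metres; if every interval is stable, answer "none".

Evaluate Δρ/ρ₀ = −αΔT + βΔS across each adjacent pair:
  104–112 m: −αΔT+βΔS = −(2.3 × 10⁻⁴)(-7.8)+(7.2 × 10⁻⁴)(-0.25) = 1.6 × 10⁻³ → stable
  112–115 m: −αΔT+βΔS = −(2.3 × 10⁻⁴)(+6.9)+(7.2 × 10⁻⁴)(+2.03) = -1.3 × 10⁻⁴ → UNSTABLE
  115–138 m: −αΔT+βΔS = −(2.3 × 10⁻⁴)(-6.1)+(7.2 × 10⁻⁴)(-0.41) = 1.1 × 10⁻³ → stable
  138–166 m: −αΔT+βΔS = −(2.3 × 10⁻⁴)(-4.0)+(7.2 × 10⁻⁴)(-0.78) = 3.6 × 10⁻⁴ → stable
The 112–115 m interval has Δρ < 0: lighter water underlies denser water.

112–115 m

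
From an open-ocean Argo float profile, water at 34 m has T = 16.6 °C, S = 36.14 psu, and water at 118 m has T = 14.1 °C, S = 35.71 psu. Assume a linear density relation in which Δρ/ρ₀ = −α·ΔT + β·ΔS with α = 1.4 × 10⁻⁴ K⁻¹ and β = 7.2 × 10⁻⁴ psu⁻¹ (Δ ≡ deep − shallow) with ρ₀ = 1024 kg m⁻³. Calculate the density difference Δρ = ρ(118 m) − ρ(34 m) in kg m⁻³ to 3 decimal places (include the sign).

ΔT = -2.5 K, ΔS = -0.43 psu (deep − shallow).
Δρ/ρ₀ = −(1.4 × 10⁻⁴)(-2.5) + (7.2 × 10⁻⁴)(-0.43) = 4.04 × 10⁻⁵.
Δρ = 1024 × (4.04 × 10⁻⁵) = +0.041 kg m⁻³.
Positive Δρ: denser below, stable.

+0.041 kg m⁻³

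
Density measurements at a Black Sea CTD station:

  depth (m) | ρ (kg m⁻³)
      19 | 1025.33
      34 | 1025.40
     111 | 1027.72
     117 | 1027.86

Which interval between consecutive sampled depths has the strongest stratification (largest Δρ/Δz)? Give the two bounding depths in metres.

34–111 m

Compute the density gradient over each adjacent pair:
  19–34 m: Δρ/Δz = 0.07/15 = 4.7 × 10⁻³ kg m⁻⁴
  34–111 m: Δρ/Δz = 2.32/77 = 0.030 kg m⁻⁴
  111–117 m: Δρ/Δz = 0.14/6 = 0.023 kg m⁻⁴
The largest gradient is in the 34–111 m interval — the pycnocline.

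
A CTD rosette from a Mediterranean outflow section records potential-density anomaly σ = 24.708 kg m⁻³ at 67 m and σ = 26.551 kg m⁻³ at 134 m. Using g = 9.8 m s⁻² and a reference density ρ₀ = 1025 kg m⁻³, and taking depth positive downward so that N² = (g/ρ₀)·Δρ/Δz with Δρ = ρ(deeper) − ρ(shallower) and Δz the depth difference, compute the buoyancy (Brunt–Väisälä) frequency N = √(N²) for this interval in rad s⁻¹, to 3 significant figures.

0.0162 rad s⁻¹

Δρ = 1026.551 − 1024.708 = 1.843 kg m⁻³ over Δz = 134 − 67 = 67 m.
N² = (9.8/1025) × (1.843/67) = 2.6300 × 10⁻⁴ s⁻².
N = √(2.6300 × 10⁻⁴) = 0.016217 rad s⁻¹ ≈ 0.0162 rad s⁻¹.
A positive N² confirms static stability across the interval.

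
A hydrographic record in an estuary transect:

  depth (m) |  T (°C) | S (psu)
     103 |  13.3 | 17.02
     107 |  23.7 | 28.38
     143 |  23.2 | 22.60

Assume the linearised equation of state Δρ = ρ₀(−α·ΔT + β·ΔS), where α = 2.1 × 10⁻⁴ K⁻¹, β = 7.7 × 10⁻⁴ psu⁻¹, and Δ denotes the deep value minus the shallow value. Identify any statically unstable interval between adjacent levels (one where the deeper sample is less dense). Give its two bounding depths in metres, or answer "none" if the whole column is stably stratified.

Evaluate Δρ/ρ₀ = −αΔT + βΔS across each adjacent pair:
  103–107 m: −αΔT+βΔS = −(2.1 × 10⁻⁴)(+10.4)+(7.7 × 10⁻⁴)(+11.36) = 6.6 × 10⁻³ → stable
  107–143 m: −αΔT+βΔS = −(2.1 × 10⁻⁴)(-0.5)+(7.7 × 10⁻⁴)(-5.78) = -4.3 × 10⁻³ → UNSTABLE
The 107–143 m interval has Δρ < 0: lighter water underlies denser water.

107–143 m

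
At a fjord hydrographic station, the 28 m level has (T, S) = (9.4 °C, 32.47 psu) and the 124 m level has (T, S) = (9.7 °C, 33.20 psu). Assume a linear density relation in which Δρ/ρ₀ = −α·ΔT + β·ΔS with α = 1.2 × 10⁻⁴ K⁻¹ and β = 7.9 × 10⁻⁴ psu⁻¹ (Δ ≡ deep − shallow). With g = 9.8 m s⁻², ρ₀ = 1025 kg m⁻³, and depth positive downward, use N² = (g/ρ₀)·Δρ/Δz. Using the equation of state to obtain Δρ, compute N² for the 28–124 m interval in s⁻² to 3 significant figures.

5.52 × 10⁻⁵ s⁻²

ΔT = +0.3 K, ΔS = +0.73 psu (deep − shallow).
Δρ/ρ₀ = −αΔT + βΔS = -3.60 × 10⁻⁵ + 5.767 × 10⁻⁴ = 5.407 × 10⁻⁴, so Δρ ≈ 0.5542 kg m⁻³.
N² = (g/ρ₀)·Δρ/Δz = g·(Δρ/ρ₀)/Δz = 9.8 × 5.407 × 10⁻⁴ / 96 = 5.5196 × 10⁻⁵ s⁻² ≈ 5.52 × 10⁻⁵ s⁻².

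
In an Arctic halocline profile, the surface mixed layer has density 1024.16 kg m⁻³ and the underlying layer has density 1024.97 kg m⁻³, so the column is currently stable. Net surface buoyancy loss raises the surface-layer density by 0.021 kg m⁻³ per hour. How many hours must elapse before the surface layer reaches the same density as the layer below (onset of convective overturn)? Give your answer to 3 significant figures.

38.6 hours

Density deficit of the surface layer: 1024.97 − 1024.16 = 0.81 kg m⁻³.
Required change = 0.81 / 0.021 = 38.6 hours.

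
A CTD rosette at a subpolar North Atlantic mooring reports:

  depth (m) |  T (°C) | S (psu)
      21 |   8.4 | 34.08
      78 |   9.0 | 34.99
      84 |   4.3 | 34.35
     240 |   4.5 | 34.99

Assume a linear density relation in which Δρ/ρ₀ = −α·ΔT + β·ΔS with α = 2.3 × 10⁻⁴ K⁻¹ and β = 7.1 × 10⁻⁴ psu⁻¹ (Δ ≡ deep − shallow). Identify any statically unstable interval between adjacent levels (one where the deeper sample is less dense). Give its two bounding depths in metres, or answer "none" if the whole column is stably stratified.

none

Evaluate Δρ/ρ₀ = −αΔT + βΔS across each adjacent pair:
  21–78 m: −αΔT+βΔS = −(2.3 × 10⁻⁴)(+0.6)+(7.1 × 10⁻⁴)(+0.91) = 5.1 × 10⁻⁴ → stable
  78–84 m: −αΔT+βΔS = −(2.3 × 10⁻⁴)(-4.7)+(7.1 × 10⁻⁴)(-0.64) = 6.3 × 10⁻⁴ → stable
  84–240 m: −αΔT+βΔS = −(2.3 × 10⁻⁴)(+0.2)+(7.1 × 10⁻⁴)(+0.64) = 4.1 × 10⁻⁴ → stable
Every interval has Δρ > 0: the column is stably stratified throughout.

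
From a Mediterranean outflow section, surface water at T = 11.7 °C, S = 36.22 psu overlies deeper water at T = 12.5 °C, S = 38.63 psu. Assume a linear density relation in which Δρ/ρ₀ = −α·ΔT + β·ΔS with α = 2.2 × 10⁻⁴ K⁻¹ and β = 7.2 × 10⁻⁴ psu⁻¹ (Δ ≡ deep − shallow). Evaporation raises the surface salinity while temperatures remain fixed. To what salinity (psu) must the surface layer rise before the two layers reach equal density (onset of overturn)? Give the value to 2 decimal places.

38.39 psu

Neutral buoyancy requires −α(T_deep − T_surf) + β(S_deep − S_surf′) = 0.
S_surf′ = S_deep − (α/β)·ΔT = 38.63 − (2.2 × 10⁻⁴/7.2 × 10⁻⁴)·(+0.8) = 38.3856 psu.
Increase required: 38.3856 − 36.22 = 2.1656 psu.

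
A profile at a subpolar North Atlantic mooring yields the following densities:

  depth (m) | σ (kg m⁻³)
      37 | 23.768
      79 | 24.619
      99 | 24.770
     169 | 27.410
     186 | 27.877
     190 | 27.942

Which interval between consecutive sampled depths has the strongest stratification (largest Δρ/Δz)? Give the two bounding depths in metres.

99–169 m

Compute the density gradient over each adjacent pair:
  37–79 m: Δρ/Δz = 0.851/42 = 0.020 kg m⁻⁴
  79–99 m: Δρ/Δz = 0.151/20 = 7.5 × 10⁻³ kg m⁻⁴
  99–169 m: Δρ/Δz = 2.640/70 = 0.038 kg m⁻⁴
  169–186 m: Δρ/Δz = 0.467/17 = 0.027 kg m⁻⁴
  186–190 m: Δρ/Δz = 0.065/4 = 0.016 kg m⁻⁴
The largest gradient is in the 99–169 m interval — the pycnocline.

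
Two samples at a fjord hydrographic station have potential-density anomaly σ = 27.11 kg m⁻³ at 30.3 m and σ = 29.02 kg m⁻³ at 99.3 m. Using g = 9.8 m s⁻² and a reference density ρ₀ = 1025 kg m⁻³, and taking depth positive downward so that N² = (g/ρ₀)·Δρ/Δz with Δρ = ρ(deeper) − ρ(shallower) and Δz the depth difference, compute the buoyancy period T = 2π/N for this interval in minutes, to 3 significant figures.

6.44 min

Δρ = 1029.02 − 1027.11 = 1.91 kg m⁻³ over Δz = 99.3 − 30.3 = 69 m.
N² = (9.8/1025) × (1.91/69) = 2.6466 × 10⁻⁴ s⁻².
N = √(2.6466 × 10⁻⁴) = 0.016268 rad s⁻¹, so T = 2π/N = 386.23 s = 6.4372 min ≈ 6.44 min.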